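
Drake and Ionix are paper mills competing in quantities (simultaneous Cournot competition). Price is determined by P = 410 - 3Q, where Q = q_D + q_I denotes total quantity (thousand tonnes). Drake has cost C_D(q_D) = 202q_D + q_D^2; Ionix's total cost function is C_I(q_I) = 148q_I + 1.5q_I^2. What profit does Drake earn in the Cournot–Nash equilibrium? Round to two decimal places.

Drake's profit: π_D = (410 - 3Q)q_D - (202q_D + q_D²). Setting ∂π_D/∂q_D = 0: 208 - 8q_D - 3(q_I) = 0.
Ionix's first-order condition: 262 - 9q_I - 3(q_D) = 0.
Best responses: q_D = (208 - 3q_I)/8, q_I = (262 - 3q_D)/9.
Substituting one into the other gives q_D = 362/21 and q_I = 1472/63.
Price P = 410 - 3·40.6032 = 288.1905.
Drake's profit: 288.1905·(362/21) - 202·(362/21) - (362/21)² = 1188.6077.

1188.61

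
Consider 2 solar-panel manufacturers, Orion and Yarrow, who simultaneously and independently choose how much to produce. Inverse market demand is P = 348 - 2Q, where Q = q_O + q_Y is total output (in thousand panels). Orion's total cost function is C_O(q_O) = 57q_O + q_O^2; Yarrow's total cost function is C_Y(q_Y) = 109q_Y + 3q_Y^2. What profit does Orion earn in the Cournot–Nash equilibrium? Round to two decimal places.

5658.12

Orion's profit: π_O = (348 - 2Q)q_O - (57q_O + q_O²). Setting ∂π_O/∂q_O = 0: 291 - 6q_O - 2(q_Y) = 0.
Yarrow's profit: π_Y = (348 - 2Q)q_Y - (109q_Y + 3q_Y²). Setting ∂π_Y/∂q_Y = 0: 239 - 10q_Y - 2(q_O) = 0.
Rearranging gives the reaction functions q_O = (291 - 2q_Y)/6 and q_Y = (239 - 2q_O)/10.
Solving the pair: q_O = 304/7, q_Y = 213/14.
Price P = 348 - 2·(821/14) = 1615/7.
Orion's profit: (1615/7)·(304/7) - 57·(304/7) - (304/7)² = 5658.1224.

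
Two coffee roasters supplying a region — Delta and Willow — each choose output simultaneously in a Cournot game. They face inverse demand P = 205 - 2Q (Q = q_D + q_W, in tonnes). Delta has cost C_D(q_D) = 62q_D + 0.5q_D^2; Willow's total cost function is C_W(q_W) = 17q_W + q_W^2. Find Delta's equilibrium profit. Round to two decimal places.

Delta's profit: π_D = (205 - 2Q)q_D - (62q_D + (1/2)q_D²). Setting ∂π_D/∂q_D = 0: 143 - 5q_D - 2(q_W) = 0.
Willow's first-order condition: 188 - 6q_W - 2(q_D) = 0.
Best responses: q_D = (143 - 2q_W)/5, q_W = (188 - 2q_D)/6.
Solving the pair: q_D = 241/13, q_W = 327/13.
Price P = 205 - 2·(568/13) = 1529/13.
Delta's profit: (1529/13)·(241/13) - 62·(241/13) - (1/2)(241/13)² = 859.1864.

859.19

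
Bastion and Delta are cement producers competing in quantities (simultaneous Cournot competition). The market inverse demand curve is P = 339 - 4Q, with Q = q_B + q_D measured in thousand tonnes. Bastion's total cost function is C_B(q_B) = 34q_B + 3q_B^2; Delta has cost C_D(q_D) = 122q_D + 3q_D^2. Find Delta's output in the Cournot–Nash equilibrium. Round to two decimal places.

Bastion's profit: π_B = (339 - 4Q)q_B - (34q_B + 3q_B²). Setting ∂π_B/∂q_B = 0: 305 - 14q_B - 4(q_D) = 0.
Delta's profit: π_D = (339 - 4Q)q_D - (122q_D + 3q_D²). Setting ∂π_D/∂q_D = 0: 217 - 14q_D - 4(q_B) = 0.
So q_B = (305 - 4q_D)/14 and q_D = (217 - 4q_B)/14.
Solving the pair: q_B = 189/10, q_D = 101/10.

10.10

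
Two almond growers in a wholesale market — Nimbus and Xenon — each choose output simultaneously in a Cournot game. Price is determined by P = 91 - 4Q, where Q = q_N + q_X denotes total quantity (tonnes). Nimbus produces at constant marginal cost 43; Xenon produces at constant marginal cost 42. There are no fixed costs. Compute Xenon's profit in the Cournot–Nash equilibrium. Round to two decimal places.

Nimbus's profit: π_N = (91 - 4Q)q_N - (43q_N). Setting ∂π_N/∂q_N = 0: 48 - 8q_N - 4(q_X) = 0.
Xenon's profit: π_X = (91 - 4Q)q_X - (42q_X). Setting ∂π_X/∂q_X = 0: 49 - 8q_X - 4(q_N) = 0.
So q_N = (48 - 4q_X)/8 and q_X = (49 - 4q_N)/8.
Substituting one into the other gives q_N = 47/12 and q_X = 25/6.
Price P = 91 - 4·(97/12) = 176/3.
Xenon's profit: (176/3 - 42)·(25/6) = 625/9.

69.44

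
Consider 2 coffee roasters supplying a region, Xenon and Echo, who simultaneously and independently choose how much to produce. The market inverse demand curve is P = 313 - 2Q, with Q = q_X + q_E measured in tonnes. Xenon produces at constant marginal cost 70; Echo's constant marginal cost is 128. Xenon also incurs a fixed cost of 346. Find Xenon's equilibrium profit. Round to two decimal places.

Xenon's profit: π_X = (313 - 2Q)q_X - (70q_X). Setting ∂π_X/∂q_X = 0: 243 - 4q_X - 2(q_E) = 0.
Echo's first-order condition: 185 - 4q_E - 2(q_X) = 0.
Best responses: q_X = (243 - 2q_E)/4, q_E = (185 - 2q_X)/4.
Substituting one into the other gives q_X = 301/6 and q_E = 127/6.
Price P = 313 - 2·(214/3) = 511/3.
Xenon's profit: (511/3 - 70)·(301/6) - 346 = 4687.3889.

4687.39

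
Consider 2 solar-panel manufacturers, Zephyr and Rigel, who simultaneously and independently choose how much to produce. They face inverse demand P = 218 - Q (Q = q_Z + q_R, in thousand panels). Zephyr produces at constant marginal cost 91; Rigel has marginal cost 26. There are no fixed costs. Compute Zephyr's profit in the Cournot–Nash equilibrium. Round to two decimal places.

Zephyr's profit: π_Z = (218 - Q)q_Z - (91q_Z). Setting ∂π_Z/∂q_Z = 0: 127 - 2q_Z - (q_R) = 0.
Rigel's profit: π_R = (218 - Q)q_R - (26q_R). Setting ∂π_R/∂q_R = 0: 192 - 2q_R - (q_Z) = 0.
Rearranging gives the reaction functions q_Z = (127 - q_R)/2 and q_R = (192 - q_Z)/2.
Solving the pair: q_Z = 62/3, q_R = 257/3.
Price P = 218 - 319/3 = 335/3.
Zephyr's profit: (335/3 - 91)·(62/3) = 427.1111.

427.11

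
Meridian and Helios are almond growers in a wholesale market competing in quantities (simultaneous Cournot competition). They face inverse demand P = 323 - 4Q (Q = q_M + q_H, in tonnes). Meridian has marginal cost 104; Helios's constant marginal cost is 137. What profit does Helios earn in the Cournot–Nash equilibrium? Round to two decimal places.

Meridian's profit: π_M = (323 - 4Q)q_M - (104q_M). Setting ∂π_M/∂q_M = 0: 219 - 8q_M - 4(q_H) = 0.
Helios's profit: π_H = (323 - 4Q)q_H - (137q_H). Setting ∂π_H/∂q_H = 0: 186 - 8q_H - 4(q_M) = 0.
Best responses: q_M = (219 - 4q_H)/8, q_H = (186 - 4q_M)/8.
Substituting one into the other gives q_M = 21 and q_H = 51/4.
Price P = 323 - 4·(135/4) = 188.
Helios's profit: (188 - 137)·(51/4) = 650.2500.

650.25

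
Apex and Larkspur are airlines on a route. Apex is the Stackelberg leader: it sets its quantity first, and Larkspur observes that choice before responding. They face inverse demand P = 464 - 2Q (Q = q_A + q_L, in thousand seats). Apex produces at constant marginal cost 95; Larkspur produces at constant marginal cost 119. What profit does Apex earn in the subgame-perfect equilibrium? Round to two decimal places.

The follower Larkspur best-responds to any q_A: π_L = (464 - 2Q)q_L - 119q_L.
∂π_L/∂q_L = 345 - 2q_A - 4q_L = 0 gives the reaction function q_L = (345 - 2q_A)/4.
Apex substitutes q_L(q_A) into its own profit: π_A = q_A(464 - 2q_A - (345 - 2q_A)/2) - 95q_A = (583/2 - q_A)q_A - 95q_A.
Leader FOC: 393/2 - 2q_A = 0, so q_A = 393/4.
Then q_L = (345 - 2·(393/4))/4 = 297/8.
Price P = 464 - 2·(1083/8) = 773/4.
Apex's profit: (773/4 - 95)·(393/4) = 9653.0625.

9653.06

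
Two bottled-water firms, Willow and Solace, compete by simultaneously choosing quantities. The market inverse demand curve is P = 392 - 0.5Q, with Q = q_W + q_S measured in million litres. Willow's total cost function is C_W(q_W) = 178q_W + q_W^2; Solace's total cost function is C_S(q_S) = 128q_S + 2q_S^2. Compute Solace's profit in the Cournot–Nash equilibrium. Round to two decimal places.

5391.84

Willow's profit: π_W = (392 - 0.5Q)q_W - (178q_W + q_W²). Setting ∂π_W/∂q_W = 0: 214 - 3q_W - (1/2)(q_S) = 0.
Solace's first-order condition: 264 - 5q_S - (1/2)(q_W) = 0.
Best responses: q_W = (214 - (1/2)q_S)/3, q_S = (264 - (1/2)q_W)/5.
Substituting one into the other gives q_W = 63.5932 and q_S = 46.4407.
Price P = 392 - (1/2)·110.0339 = 336.9831.
Solace's profit: 336.9831·46.4407 - 128·46.4407 - 2·46.4407² = 5391.8414.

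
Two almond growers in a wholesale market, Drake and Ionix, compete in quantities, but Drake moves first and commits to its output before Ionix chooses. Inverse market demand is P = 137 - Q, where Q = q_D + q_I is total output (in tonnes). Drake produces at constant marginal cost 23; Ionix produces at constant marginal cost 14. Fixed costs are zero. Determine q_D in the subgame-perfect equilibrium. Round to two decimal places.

Solve by backward induction. Given q_D, the follower Ionix maximises π_I = (137 - q_D - q_I)q_I - 14q_I.
Follower FOC: 123 - q_D - 2q_I = 0, so q_I(q_D) = (123 - q_D)/2.
Drake substitutes q_I(q_D) into its own profit: π_D = q_D(137 - q_D - (123 - q_D)/2) - 23q_D = (151/2 - (1/2)q_D)q_D - 23q_D.
Leader FOC: 105/2 - q_D = 0, so q_D = 105/2.
Then q_I = (123 - 105/2)/2 = 141/4.

52.50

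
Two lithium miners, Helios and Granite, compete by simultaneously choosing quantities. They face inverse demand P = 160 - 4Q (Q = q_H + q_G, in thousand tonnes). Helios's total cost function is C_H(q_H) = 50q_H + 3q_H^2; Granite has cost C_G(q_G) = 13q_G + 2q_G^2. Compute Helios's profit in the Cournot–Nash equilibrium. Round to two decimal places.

162.34

Helios's profit: π_H = (160 - 4Q)q_H - (50q_H + 3q_H²). Setting ∂π_H/∂q_H = 0: 110 - 14q_H - 4(q_G) = 0.
Granite's profit: π_G = (160 - 4Q)q_G - (13q_G + 2q_G²). Setting ∂π_G/∂q_G = 0: 147 - 12q_G - 4(q_H) = 0.
Rearranging gives the reaction functions q_H = (110 - 4q_G)/14 and q_G = (147 - 4q_H)/12.
Substituting one into the other gives q_H = 183/38 and q_G = 809/76.
Price P = 160 - 4·(1175/76) = 1865/19.
Helios's profit: (1865/19)·(183/38) - 50·(183/38) - 3(183/38)² = 162.3428.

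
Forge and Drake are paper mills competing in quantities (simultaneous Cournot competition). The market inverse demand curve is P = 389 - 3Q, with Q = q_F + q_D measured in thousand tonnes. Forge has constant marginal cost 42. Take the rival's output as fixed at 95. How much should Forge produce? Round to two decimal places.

10.33

With the rival's output fixed at 95, Forge's profit is π_F = (389 - 3·95 - 3q_F)q_F - (42q_F) = (104 - 3q_F)q_F - (42q_F).
∂π_F/∂q_F = 62 - 6q_F = 0, so q_F = 31/3.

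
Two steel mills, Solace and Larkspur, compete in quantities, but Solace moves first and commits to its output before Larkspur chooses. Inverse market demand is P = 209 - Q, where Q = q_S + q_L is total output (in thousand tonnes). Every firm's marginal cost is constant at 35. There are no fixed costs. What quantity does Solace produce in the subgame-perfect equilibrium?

87

Solve by backward induction. Given q_S, the follower Larkspur maximises π_L = (209 - q_S - q_L)q_L - 35q_L.
∂π_L/∂q_L = 174 - q_S - 2q_L = 0 gives the reaction function q_L = (174 - q_S)/2.
The leader anticipates this reaction. Substituting into P = 209 - Q gives P = 122 - (1/2)q_S, so π_S = (122 - (1/2)q_S)q_S - 35q_S.
The leader's first-order condition 87 - q_S = 0 yields q_S = 87.
Then q_L = (174 - 87)/2 = 87/2.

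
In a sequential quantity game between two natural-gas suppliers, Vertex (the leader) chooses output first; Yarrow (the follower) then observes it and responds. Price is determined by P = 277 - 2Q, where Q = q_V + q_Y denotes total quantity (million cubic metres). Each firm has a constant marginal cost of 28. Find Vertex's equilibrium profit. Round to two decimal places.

The follower Yarrow best-responds to any q_V: π_Y = (277 - 2Q)q_Y - 28q_Y.
Follower FOC: 249 - 2q_V - 4q_Y = 0, so q_Y(q_V) = (249 - 2q_V)/4.
Vertex substitutes q_Y(q_V) into its own profit: π_V = q_V(277 - 2q_V - (249 - 2q_V)/2) - 28q_V = (305/2 - q_V)q_V - 28q_V.
The leader's first-order condition 249/2 - 2q_V = 0 yields q_V = 249/4.
Then q_Y = (249 - 2·(249/4))/4 = 249/8.
Price P = 277 - 2·(747/8) = 361/4.
Vertex's profit: (361/4 - 28)·(249/4) = 3875.0625.

3875.06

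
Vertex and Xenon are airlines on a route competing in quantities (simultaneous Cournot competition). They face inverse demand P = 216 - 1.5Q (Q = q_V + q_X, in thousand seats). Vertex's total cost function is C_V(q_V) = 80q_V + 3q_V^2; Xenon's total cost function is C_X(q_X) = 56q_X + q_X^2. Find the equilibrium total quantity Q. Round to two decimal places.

Vertex's profit: π_V = (216 - 1.5Q)q_V - (80q_V + 3q_V²). Setting ∂π_V/∂q_V = 0: 136 - 9q_V - (3/2)(q_X) = 0.
Xenon's profit: π_X = (216 - 1.5Q)q_X - (56q_X + q_X²). Setting ∂π_X/∂q_X = 0: 160 - 5q_X - (3/2)(q_V) = 0.
Best responses: q_V = (136 - (3/2)q_X)/9, q_X = (160 - (3/2)q_V)/5.
Solving the pair: q_V = 1760/171, q_X = 1648/57.
Total output Q = 1760/171 + 1648/57 = 39.2047.

39.20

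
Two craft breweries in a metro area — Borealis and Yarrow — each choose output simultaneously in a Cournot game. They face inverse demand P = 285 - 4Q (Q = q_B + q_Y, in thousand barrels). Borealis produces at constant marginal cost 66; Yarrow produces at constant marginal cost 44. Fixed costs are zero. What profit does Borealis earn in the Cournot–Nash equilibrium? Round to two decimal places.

Borealis's profit: π_B = (285 - 4Q)q_B - (66q_B). Setting ∂π_B/∂q_B = 0: 219 - 8q_B - 4(q_Y) = 0.
Yarrow's profit: π_Y = (285 - 4Q)q_Y - (44q_Y). Setting ∂π_Y/∂q_Y = 0: 241 - 8q_Y - 4(q_B) = 0.
Best responses: q_B = (219 - 4q_Y)/8, q_Y = (241 - 4q_B)/8.
Substituting one into the other gives q_B = 197/12 and q_Y = 263/12.
Price P = 285 - 4·(115/3) = 395/3.
Borealis's profit: (395/3 - 66)·(197/12) = 1078.0278.

1078.03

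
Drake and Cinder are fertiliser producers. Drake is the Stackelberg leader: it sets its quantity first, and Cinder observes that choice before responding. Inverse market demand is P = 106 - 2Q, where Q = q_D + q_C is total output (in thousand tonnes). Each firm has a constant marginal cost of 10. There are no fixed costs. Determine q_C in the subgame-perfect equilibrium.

12

Solve by backward induction. Given q_D, the follower Cinder maximises π_C = (106 - 2q_D - 2q_C)q_C - 10q_C.
Setting the follower's marginal profit to zero, 96 - 2q_D - 4q_C = 0, i.e. q_C = (96 - 2q_D)/4.
The leader anticipates this reaction. Substituting into P = 106 - 2Q gives P = 58 - q_D, so π_D = (58 - q_D)q_D - 10q_D.
The leader's first-order condition 48 - 2q_D = 0 yields q_D = 24.
Then q_C = (96 - 2·24)/4 = 12.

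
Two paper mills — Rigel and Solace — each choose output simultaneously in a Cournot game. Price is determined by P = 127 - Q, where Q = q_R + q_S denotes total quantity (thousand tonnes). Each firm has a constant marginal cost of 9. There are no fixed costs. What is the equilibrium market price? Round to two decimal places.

A representative firm's profit is π_i = q_i(127 - Q) - 9q_i.
Setting ∂π_i/∂q_i = 0 with rivals' quantities fixed: 118 - 2q_i - q_j = 0.
With identical firms every q_j equals q_i, so q_j = q_i and 118 = 3q_i, giving q_i = 118/3.
Total output Q = 236/3, so price P = 127 - 236/3 = 145/3.

48.33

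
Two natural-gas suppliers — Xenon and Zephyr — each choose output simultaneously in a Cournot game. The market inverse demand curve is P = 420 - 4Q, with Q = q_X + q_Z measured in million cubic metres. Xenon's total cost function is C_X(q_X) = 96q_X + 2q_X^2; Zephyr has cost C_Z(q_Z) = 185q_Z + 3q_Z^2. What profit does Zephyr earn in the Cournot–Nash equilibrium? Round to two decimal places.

Xenon's profit: π_X = (420 - 4Q)q_X - (96q_X + 2q_X²). Setting ∂π_X/∂q_X = 0: 324 - 12q_X - 4(q_Z) = 0.
Zephyr's profit: π_Z = (420 - 4Q)q_Z - (185q_Z + 3q_Z²). Setting ∂π_Z/∂q_Z = 0: 235 - 14q_Z - 4(q_X) = 0.
So q_X = (324 - 4q_Z)/12 and q_Z = (235 - 4q_X)/14.
Substituting one into the other gives q_X = 899/38 and q_Z = 381/38.
Price P = 420 - 4·(640/19) = 285.2632.
Zephyr's profit: 285.2632·(381/38) - 185·(381/38) - 3(381/38)² = 703.6891.

703.69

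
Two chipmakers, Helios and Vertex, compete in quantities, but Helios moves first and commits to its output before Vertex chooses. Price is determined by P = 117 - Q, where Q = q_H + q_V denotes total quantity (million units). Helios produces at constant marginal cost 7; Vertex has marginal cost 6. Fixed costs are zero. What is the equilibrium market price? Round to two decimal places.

Solve by backward induction. Given q_H, the follower Vertex maximises π_V = (117 - q_H - q_V)q_V - 6q_V.
∂π_V/∂q_V = 111 - q_H - 2q_V = 0 gives the reaction function q_V = (111 - q_H)/2.
Helios substitutes q_V(q_H) into its own profit: π_H = q_H(117 - q_H - (111 - q_H)/2) - 7q_H = (123/2 - (1/2)q_H)q_H - 7q_H.
Maximising: ∂π_H/∂q_H = 109/2 - q_H = 0, giving q_H = 109/2.
Then q_V = (111 - 109/2)/2 = 113/4.
Total output Q = 331/4, so price P = 117 - 331/4 = 137/4.

34.25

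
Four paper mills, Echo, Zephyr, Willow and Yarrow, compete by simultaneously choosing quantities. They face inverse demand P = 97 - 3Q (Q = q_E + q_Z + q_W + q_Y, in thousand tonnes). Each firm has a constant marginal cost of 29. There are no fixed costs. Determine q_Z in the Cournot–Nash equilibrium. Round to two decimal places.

A representative firm's profit is π_i = q_i(97 - 3Q) - 29q_i.
First-order condition (treating rivals' output as given): 68 - 6q_i - 3·Σ_{j≠i} q_j = 0.
By symmetry each firm produces the same amount; substituting Σ_{j≠i} q_j = 3q_i yields q_i = 68/15.

4.53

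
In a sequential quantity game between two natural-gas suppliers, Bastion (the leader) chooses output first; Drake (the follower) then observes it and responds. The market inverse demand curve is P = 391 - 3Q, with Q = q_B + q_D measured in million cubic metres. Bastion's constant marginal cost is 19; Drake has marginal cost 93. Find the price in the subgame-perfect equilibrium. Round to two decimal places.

130.50

Solve by backward induction. Given q_B, the follower Drake maximises π_D = (391 - 3q_B - 3q_D)q_D - 93q_D.
Setting the follower's marginal profit to zero, 298 - 3q_B - 6q_D = 0, i.e. q_D = (298 - 3q_B)/6.
Bastion substitutes q_D(q_B) into its own profit: π_B = q_B(391 - 3q_B - (298 - 3q_B)/2) - 19q_B = (242 - (3/2)q_B)q_B - 19q_B.
Maximising: ∂π_B/∂q_B = 223 - 3q_B = 0, giving q_B = 223/3.
Then q_D = (298 - 3·(223/3))/6 = 25/2.
Total output Q = 521/6, so price P = 391 - 3·(521/6) = 261/2.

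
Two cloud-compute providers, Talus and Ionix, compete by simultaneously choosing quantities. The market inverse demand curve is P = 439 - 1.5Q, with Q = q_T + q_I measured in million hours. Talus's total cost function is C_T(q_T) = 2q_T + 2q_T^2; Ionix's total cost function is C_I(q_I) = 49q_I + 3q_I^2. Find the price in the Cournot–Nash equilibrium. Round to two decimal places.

305.11

Talus's profit: π_T = (439 - 1.5Q)q_T - (2q_T + 2q_T²). Setting ∂π_T/∂q_T = 0: 437 - 7q_T - (3/2)(q_I) = 0.
Ionix's first-order condition: 390 - 9q_I - (3/2)(q_T) = 0.
Best responses: q_T = (437 - (3/2)q_I)/7, q_I = (390 - (3/2)q_T)/9.
Solving the pair: q_T = 496/9, q_I = 922/27.
Total output Q = 89.2593, so price P = 439 - (3/2)·89.2593 = 305.1111.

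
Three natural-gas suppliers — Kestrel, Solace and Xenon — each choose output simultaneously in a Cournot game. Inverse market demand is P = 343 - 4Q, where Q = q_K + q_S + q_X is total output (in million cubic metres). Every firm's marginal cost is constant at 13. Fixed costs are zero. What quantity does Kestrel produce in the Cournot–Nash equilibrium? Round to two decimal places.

A representative firm's profit is π_i = q_i(343 - 4Q) - 13q_i.
First-order condition (treating rivals' output as given): 330 - 8q_i - 4·Σ_{j≠i} q_j = 0.
By symmetry each firm produces the same amount; substituting Σ_{j≠i} q_j = 2q_i yields q_i = 330/16 = 165/8.

20.63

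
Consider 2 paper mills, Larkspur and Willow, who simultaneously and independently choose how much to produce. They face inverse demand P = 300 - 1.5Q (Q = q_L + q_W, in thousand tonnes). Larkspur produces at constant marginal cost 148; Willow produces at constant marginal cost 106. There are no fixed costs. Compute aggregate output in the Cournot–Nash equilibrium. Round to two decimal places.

76.89

Larkspur's profit: π_L = (300 - 1.5Q)q_L - (148q_L). Setting ∂π_L/∂q_L = 0: 152 - 3q_L - (3/2)(q_W) = 0.
Willow's first-order condition: 194 - 3q_W - (3/2)(q_L) = 0.
So q_L = (152 - (3/2)q_W)/3 and q_W = (194 - (3/2)q_L)/3.
Substituting one into the other gives q_L = 220/9 and q_W = 472/9.
Total output Q = 220/9 + 472/9 = 692/9.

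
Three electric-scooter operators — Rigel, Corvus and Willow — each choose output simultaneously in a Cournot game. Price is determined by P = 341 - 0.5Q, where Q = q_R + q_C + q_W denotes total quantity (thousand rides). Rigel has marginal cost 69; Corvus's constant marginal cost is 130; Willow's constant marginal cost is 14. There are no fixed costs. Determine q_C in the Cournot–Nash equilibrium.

Rigel's profit: π_R = (341 - 0.5Q)q_R - (69q_R). Setting ∂π_R/∂q_R = 0: 272 - q_R - (1/2)(q_C + q_W) = 0.
Corvus's first-order condition: 211 - q_C - (1/2)(q_R + q_W) = 0.
Willow's first-order condition: 327 - q_W - (1/2)(q_R + q_C) = 0.
Adding the 3 conditions: 810 − Q − Q = 0, i.e. Q = 405.
Back-substituting: q_R = (272 − 405/2)/(1/2) = 139, q_C = (211 − 405/2)/(1/2) = 17, q_W = (327 − 405/2)/(1/2) = 249.

17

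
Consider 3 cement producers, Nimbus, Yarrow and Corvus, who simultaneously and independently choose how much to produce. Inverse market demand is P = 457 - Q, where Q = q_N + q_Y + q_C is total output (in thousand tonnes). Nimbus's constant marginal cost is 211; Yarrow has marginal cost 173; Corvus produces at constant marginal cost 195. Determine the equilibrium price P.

259

Nimbus's profit: π_N = (457 - Q)q_N - (211q_N). Setting ∂π_N/∂q_N = 0: 246 - 2q_N - (q_Y + q_C) = 0.
Yarrow's first-order condition: 284 - 2q_Y - (q_N + q_C) = 0.
Corvus's profit: π_C = (457 - Q)q_C - (195q_C). Setting ∂π_C/∂q_C = 0: 262 - 2q_C - (q_N + q_Y) = 0.
Adding the 3 first-order conditions: 792 − 4Q = 0, so Q = 198.
Back-substituting: q_N = (246 − 198) = 48, q_Y = (284 − 198) = 86, q_C = (262 − 198) = 64.
Total output Q = 198, so price P = 457 - 198 = 259.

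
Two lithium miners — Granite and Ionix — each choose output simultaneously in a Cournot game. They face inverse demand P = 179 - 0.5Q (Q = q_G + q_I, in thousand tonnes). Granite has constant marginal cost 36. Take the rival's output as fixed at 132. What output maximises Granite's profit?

With the rival's output fixed at 132, Granite's profit is π_G = (179 - (1/2)·132 - (1/2)q_G)q_G - (36q_G) = (113 - (1/2)q_G)q_G - (36q_G).
∂π_G/∂q_G = 77 - q_G = 0, so q_G = 77.

77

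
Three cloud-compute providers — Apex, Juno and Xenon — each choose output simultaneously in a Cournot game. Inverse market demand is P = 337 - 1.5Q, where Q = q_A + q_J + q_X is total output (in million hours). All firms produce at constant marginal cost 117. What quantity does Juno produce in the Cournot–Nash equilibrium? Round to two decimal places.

36.67

Each firm earns π_i = (337 - 1.5Q)q_i - 117q_i.
Setting ∂π_i/∂q_i = 0 with rivals' quantities fixed: 220 - 3q_i - (3/2)·Σ_{j≠i} q_j = 0.
By symmetry each firm produces the same amount; substituting Σ_{j≠i} q_j = 2q_i yields q_i = 220/6 = 110/3.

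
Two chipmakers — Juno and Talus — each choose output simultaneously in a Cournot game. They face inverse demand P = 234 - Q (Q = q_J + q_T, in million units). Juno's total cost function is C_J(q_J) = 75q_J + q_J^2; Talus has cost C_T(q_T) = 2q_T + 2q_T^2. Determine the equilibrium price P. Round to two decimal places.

169.17

Juno's profit: π_J = (234 - Q)q_J - (75q_J + q_J²). Setting ∂π_J/∂q_J = 0: 159 - 4q_J - (q_T) = 0.
Talus's profit: π_T = (234 - Q)q_T - (2q_T + 2q_T²). Setting ∂π_T/∂q_T = 0: 232 - 6q_T - (q_J) = 0.
Best responses: q_J = (159 - q_T)/4, q_T = (232 - q_J)/6.
Substituting one into the other gives q_J = 722/23 and q_T = 769/23.
Total output Q = 1491/23, so price P = 234 - 1491/23 = 169.1739.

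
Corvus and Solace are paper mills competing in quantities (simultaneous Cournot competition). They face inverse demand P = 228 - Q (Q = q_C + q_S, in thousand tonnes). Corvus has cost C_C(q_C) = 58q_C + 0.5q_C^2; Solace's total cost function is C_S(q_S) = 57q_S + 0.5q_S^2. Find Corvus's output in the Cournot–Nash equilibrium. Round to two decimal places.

42.38

Corvus's profit: π_C = (228 - Q)q_C - (58q_C + (1/2)q_C²). Setting ∂π_C/∂q_C = 0: 170 - 3q_C - (q_S) = 0.
Solace's profit: π_S = (228 - Q)q_S - (57q_S + (1/2)q_S²). Setting ∂π_S/∂q_S = 0: 171 - 3q_S - (q_C) = 0.
Best responses: q_C = (170 - q_S)/3, q_S = (171 - q_C)/3.
Solving the pair: q_C = 339/8, q_S = 343/8.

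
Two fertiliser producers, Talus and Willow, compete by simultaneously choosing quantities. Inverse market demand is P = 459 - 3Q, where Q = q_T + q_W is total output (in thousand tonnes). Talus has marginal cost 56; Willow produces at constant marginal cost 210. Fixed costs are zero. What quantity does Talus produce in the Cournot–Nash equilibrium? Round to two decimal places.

61.89

Talus's profit: π_T = (459 - 3Q)q_T - (56q_T). Setting ∂π_T/∂q_T = 0: 403 - 6q_T - 3(q_W) = 0.
Willow's first-order condition: 249 - 6q_W - 3(q_T) = 0.
Rearranging gives the reaction functions q_T = (403 - 3q_W)/6 and q_W = (249 - 3q_T)/6.
Substituting one into the other gives q_T = 557/9 and q_W = 95/9.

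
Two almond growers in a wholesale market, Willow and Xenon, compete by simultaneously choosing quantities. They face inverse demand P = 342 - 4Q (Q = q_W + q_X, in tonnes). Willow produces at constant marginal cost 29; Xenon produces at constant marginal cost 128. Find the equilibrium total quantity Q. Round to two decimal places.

43.92

Willow's profit: π_W = (342 - 4Q)q_W - (29q_W). Setting ∂π_W/∂q_W = 0: 313 - 8q_W - 4(q_X) = 0.
Xenon's first-order condition: 214 - 8q_X - 4(q_W) = 0.
Rearranging gives the reaction functions q_W = (313 - 4q_X)/8 and q_X = (214 - 4q_W)/8.
Solving the pair: q_W = 103/3, q_X = 115/12.
Total output Q = 103/3 + 115/12 = 527/12.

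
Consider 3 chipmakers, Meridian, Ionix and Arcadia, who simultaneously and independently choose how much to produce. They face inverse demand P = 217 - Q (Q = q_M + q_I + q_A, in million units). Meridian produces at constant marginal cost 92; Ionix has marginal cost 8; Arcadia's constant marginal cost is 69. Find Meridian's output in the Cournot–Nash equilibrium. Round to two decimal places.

4.50

Meridian's profit: π_M = (217 - Q)q_M - (92q_M). Setting ∂π_M/∂q_M = 0: 125 - 2q_M - (q_I + q_A) = 0.
Ionix's first-order condition: 209 - 2q_I - (q_M + q_A) = 0.
Arcadia's profit: π_A = (217 - Q)q_A - (69q_A). Setting ∂π_A/∂q_A = 0: 148 - 2q_A - (q_M + q_I) = 0.
Adding the 3 conditions: 482 − 2Q − 2Q = 0, i.e. Q = 241/2.
Back-substituting: q_M = (125 − 241/2) = 9/2, q_I = (209 − 241/2) = 177/2, q_A = (148 − 241/2) = 55/2.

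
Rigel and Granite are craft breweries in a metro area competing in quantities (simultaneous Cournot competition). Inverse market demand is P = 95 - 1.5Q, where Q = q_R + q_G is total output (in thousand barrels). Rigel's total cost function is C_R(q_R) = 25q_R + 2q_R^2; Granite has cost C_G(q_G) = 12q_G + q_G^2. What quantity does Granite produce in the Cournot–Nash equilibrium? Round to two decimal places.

14.53

Rigel's profit: π_R = (95 - 1.5Q)q_R - (25q_R + 2q_R²). Setting ∂π_R/∂q_R = 0: 70 - 7q_R - (3/2)(q_G) = 0.
Granite's profit: π_G = (95 - 1.5Q)q_G - (12q_G + q_G²). Setting ∂π_G/∂q_G = 0: 83 - 5q_G - (3/2)(q_R) = 0.
So q_R = (70 - (3/2)q_G)/7 and q_G = (83 - (3/2)q_R)/5.
Substituting one into the other gives q_R = 902/131 and q_G = 1904/131.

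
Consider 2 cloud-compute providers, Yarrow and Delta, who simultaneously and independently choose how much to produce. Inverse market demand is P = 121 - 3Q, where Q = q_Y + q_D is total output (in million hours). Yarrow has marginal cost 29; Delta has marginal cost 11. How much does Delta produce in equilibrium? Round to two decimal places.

Yarrow's profit: π_Y = (121 - 3Q)q_Y - (29q_Y). Setting ∂π_Y/∂q_Y = 0: 92 - 6q_Y - 3(q_D) = 0.
Delta's profit: π_D = (121 - 3Q)q_D - (11q_D). Setting ∂π_D/∂q_D = 0: 110 - 6q_D - 3(q_Y) = 0.
So q_Y = (92 - 3q_D)/6 and q_D = (110 - 3q_Y)/6.
Solving the pair: q_Y = 74/9, q_D = 128/9.

14.22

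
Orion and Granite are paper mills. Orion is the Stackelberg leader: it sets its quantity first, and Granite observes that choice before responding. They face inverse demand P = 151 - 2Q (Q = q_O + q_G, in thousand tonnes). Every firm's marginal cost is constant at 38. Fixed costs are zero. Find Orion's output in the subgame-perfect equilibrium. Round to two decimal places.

28.25

The follower Granite best-responds to any q_O: π_G = (151 - 2Q)q_G - 38q_G.
Setting the follower's marginal profit to zero, 113 - 2q_O - 4q_G = 0, i.e. q_G = (113 - 2q_O)/4.
The leader anticipates this reaction. Substituting into P = 151 - 2Q gives P = 189/2 - q_O, so π_O = (189/2 - q_O)q_O - 38q_O.
Leader FOC: 113/2 - 2q_O = 0, so q_O = 113/4.
Then q_G = (113 - 2·(113/4))/4 = 113/8.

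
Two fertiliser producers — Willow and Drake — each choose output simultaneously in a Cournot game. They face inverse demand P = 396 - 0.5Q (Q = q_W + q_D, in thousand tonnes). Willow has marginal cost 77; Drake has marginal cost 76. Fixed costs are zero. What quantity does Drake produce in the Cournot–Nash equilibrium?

Willow's profit: π_W = (396 - 0.5Q)q_W - (77q_W). Setting ∂π_W/∂q_W = 0: 319 - q_W - (1/2)(q_D) = 0.
Drake's first-order condition: 320 - q_D - (1/2)(q_W) = 0.
Rearranging gives the reaction functions q_W = (319 - (1/2)q_D) and q_D = (320 - (1/2)q_W).
Substituting one into the other gives q_W = 212 and q_D = 214.

214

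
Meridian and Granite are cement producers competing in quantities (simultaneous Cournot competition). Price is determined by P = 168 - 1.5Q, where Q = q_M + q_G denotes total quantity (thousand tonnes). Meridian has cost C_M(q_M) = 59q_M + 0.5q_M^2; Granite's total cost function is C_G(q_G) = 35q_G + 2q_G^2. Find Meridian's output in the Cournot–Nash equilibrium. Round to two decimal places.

21.88

Meridian's profit: π_M = (168 - 1.5Q)q_M - (59q_M + (1/2)q_M²). Setting ∂π_M/∂q_M = 0: 109 - 4q_M - (3/2)(q_G) = 0.
Granite's first-order condition: 133 - 7q_G - (3/2)(q_M) = 0.
So q_M = (109 - (3/2)q_G)/4 and q_G = (133 - (3/2)q_M)/7.
Solving the pair: q_M = 21.8835, q_G = 1474/103.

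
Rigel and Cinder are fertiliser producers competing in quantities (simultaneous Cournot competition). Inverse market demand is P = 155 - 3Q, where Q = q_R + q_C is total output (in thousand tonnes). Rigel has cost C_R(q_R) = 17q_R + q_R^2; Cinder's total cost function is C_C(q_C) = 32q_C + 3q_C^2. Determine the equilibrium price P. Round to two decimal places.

Rigel's profit: π_R = (155 - 3Q)q_R - (17q_R + q_R²). Setting ∂π_R/∂q_R = 0: 138 - 8q_R - 3(q_C) = 0.
Cinder's profit: π_C = (155 - 3Q)q_C - (32q_C + 3q_C²). Setting ∂π_C/∂q_C = 0: 123 - 12q_C - 3(q_R) = 0.
So q_R = (138 - 3q_C)/8 and q_C = (123 - 3q_R)/12.
Substituting one into the other gives q_R = 429/29 and q_C = 190/29.
Total output Q = 619/29, so price P = 155 - 3·(619/29) = 90.9655.

90.97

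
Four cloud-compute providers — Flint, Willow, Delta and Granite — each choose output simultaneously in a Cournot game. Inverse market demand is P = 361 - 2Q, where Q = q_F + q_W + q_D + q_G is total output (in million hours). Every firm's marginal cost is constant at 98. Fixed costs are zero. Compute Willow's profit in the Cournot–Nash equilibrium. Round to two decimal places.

1383.38

Each firm earns π_i = (361 - 2Q)q_i - 98q_i.
Setting ∂π_i/∂q_i = 0 with rivals' quantities fixed: 263 - 4q_i - 2·Σ_{j≠i} q_j = 0.
By symmetry each firm produces the same amount; substituting Σ_{j≠i} q_j = 3q_i yields q_i = 263/10.
Price P = 361 - 2·(526/5) = 753/5.
Willow's profit: (753/5 - 98)·(263/10) = 1383.3800.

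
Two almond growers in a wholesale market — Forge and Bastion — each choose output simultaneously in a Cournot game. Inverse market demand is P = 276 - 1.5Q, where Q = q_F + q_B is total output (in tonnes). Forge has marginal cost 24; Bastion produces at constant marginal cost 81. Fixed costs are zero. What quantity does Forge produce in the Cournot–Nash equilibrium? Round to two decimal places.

68.67

Forge's profit: π_F = (276 - 1.5Q)q_F - (24q_F). Setting ∂π_F/∂q_F = 0: 252 - 3q_F - (3/2)(q_B) = 0.
Bastion's first-order condition: 195 - 3q_B - (3/2)(q_F) = 0.
So q_F = (252 - (3/2)q_B)/3 and q_B = (195 - (3/2)q_F)/3.
Solving the pair: q_F = 206/3, q_B = 92/3.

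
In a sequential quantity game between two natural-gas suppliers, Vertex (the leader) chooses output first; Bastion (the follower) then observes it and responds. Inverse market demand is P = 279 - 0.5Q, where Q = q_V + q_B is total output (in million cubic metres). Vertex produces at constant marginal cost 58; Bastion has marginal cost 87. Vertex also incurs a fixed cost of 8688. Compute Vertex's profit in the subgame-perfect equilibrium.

6937

The follower Bastion best-responds to any q_V: π_B = (279 - 0.5Q)q_B - 87q_B.
Setting the follower's marginal profit to zero, 192 - (1/2)q_V - q_B = 0, i.e. q_B = (192 - (1/2)q_V).
Vertex substitutes q_B(q_V) into its own profit: π_V = q_V(279 - (1/2)q_V - (192 - (1/2)q_V)/2) - 58q_V = (183 - (1/4)q_V)q_V - 58q_V.
Leader FOC: 125 - (1/2)q_V = 0, so q_V = 250.
Then q_B = (192 - (1/2)·250) = 67.
Price P = 279 - (1/2)·317 = 241/2.
Vertex's profit: (241/2 - 58)·250 - 8688 = 6937.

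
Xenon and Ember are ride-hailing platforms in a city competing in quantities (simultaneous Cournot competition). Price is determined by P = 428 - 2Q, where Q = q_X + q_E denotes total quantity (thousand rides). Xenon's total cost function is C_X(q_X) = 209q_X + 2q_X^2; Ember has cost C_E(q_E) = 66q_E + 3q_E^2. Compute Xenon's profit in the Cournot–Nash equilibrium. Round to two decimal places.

1488.34

Xenon's profit: π_X = (428 - 2Q)q_X - (209q_X + 2q_X²). Setting ∂π_X/∂q_X = 0: 219 - 8q_X - 2(q_E) = 0.
Ember's first-order condition: 362 - 10q_E - 2(q_X) = 0.
So q_X = (219 - 2q_E)/8 and q_E = (362 - 2q_X)/10.
Substituting one into the other gives q_X = 733/38 and q_E = 1229/38.
Price P = 428 - 2·(981/19) = 324.7368.
Xenon's profit: 324.7368·(733/38) - 209·(733/38) - 2(733/38)² = 1488.3352.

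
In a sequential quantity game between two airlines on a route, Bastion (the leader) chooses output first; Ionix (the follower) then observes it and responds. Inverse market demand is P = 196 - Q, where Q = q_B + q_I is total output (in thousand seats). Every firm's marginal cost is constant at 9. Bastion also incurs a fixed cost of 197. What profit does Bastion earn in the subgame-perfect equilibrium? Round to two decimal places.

4174.13

Solve by backward induction. Given q_B, the follower Ionix maximises π_I = (196 - q_B - q_I)q_I - 9q_I.
Setting the follower's marginal profit to zero, 187 - q_B - 2q_I = 0, i.e. q_I = (187 - q_B)/2.
The leader anticipates this reaction. Substituting into P = 196 - Q gives P = 205/2 - (1/2)q_B, so π_B = (205/2 - (1/2)q_B)q_B - 9q_B.
Leader FOC: 187/2 - q_B = 0, so q_B = 187/2.
Then q_I = (187 - 187/2)/2 = 187/4.
Price P = 196 - 561/4 = 223/4.
Bastion's profit: (223/4 - 9)·(187/2) - 197 = 4174.1250.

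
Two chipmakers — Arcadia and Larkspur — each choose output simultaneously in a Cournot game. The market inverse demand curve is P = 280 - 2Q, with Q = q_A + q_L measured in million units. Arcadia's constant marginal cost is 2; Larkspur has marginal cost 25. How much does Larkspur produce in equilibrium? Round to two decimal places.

Arcadia's profit: π_A = (280 - 2Q)q_A - (2q_A). Setting ∂π_A/∂q_A = 0: 278 - 4q_A - 2(q_L) = 0.
Larkspur's first-order condition: 255 - 4q_L - 2(q_A) = 0.
So q_A = (278 - 2q_L)/4 and q_L = (255 - 2q_A)/4.
Solving the pair: q_A = 301/6, q_L = 116/3.

38.67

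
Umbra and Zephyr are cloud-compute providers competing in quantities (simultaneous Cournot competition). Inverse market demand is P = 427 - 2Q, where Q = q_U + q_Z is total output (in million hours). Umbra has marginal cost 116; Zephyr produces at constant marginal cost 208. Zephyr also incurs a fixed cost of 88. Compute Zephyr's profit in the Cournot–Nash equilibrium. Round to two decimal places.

808.06

Umbra's profit: π_U = (427 - 2Q)q_U - (116q_U). Setting ∂π_U/∂q_U = 0: 311 - 4q_U - 2(q_Z) = 0.
Zephyr's profit: π_Z = (427 - 2Q)q_Z - (208q_Z). Setting ∂π_Z/∂q_Z = 0: 219 - 4q_Z - 2(q_U) = 0.
Rearranging gives the reaction functions q_U = (311 - 2q_Z)/4 and q_Z = (219 - 2q_U)/4.
Substituting one into the other gives q_U = 403/6 and q_Z = 127/6.
Price P = 427 - 2·(265/3) = 751/3.
Zephyr's profit: (751/3 - 208)·(127/6) - 88 = 808.0556.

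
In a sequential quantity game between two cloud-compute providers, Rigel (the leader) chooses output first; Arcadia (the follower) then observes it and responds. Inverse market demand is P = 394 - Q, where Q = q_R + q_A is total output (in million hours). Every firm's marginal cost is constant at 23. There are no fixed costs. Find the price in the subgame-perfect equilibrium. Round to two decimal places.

Solve by backward induction. Given q_R, the follower Arcadia maximises π_A = (394 - q_R - q_A)q_A - 23q_A.
Setting the follower's marginal profit to zero, 371 - q_R - 2q_A = 0, i.e. q_A = (371 - q_R)/2.
Rigel substitutes q_A(q_R) into its own profit: π_R = q_R(394 - q_R - (371 - q_R)/2) - 23q_R = (417/2 - (1/2)q_R)q_R - 23q_R.
Leader FOC: 371/2 - q_R = 0, so q_R = 371/2.
Then q_A = (371 - 371/2)/2 = 371/4.
Total output Q = 1113/4, so price P = 394 - 1113/4 = 463/4.

115.75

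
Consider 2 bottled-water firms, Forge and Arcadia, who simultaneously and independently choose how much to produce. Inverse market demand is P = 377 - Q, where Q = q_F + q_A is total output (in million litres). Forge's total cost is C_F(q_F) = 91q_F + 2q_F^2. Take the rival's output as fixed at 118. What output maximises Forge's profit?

28

With the rival's output fixed at 118, Forge's profit is π_F = (377 - 118 - q_F)q_F - (91q_F + 2q_F²) = (259 - q_F)q_F - (91q_F + 2q_F²).
∂π_F/∂q_F = 168 - 6q_F = 0, so q_F = 28.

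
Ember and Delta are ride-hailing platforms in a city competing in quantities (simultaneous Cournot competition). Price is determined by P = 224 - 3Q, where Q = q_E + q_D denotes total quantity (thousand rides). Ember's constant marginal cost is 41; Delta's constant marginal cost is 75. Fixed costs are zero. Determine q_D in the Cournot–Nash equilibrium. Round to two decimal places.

Ember's profit: π_E = (224 - 3Q)q_E - (41q_E). Setting ∂π_E/∂q_E = 0: 183 - 6q_E - 3(q_D) = 0.
Delta's profit: π_D = (224 - 3Q)q_D - (75q_D). Setting ∂π_D/∂q_D = 0: 149 - 6q_D - 3(q_E) = 0.
So q_E = (183 - 3q_D)/6 and q_D = (149 - 3q_E)/6.
Substituting one into the other gives q_E = 217/9 and q_D = 115/9.

12.78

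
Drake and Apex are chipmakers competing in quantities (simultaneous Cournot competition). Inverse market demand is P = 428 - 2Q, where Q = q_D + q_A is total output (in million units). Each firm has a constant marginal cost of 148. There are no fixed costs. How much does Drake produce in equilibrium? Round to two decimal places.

Each firm earns π_i = (428 - 2Q)q_i - 148q_i.
Setting ∂π_i/∂q_i = 0 with rivals' quantities fixed: 280 - 4q_i - 2q_j = 0.
By symmetry each firm produces the same amount; substituting q_j = q_i yields q_i = 280/6 = 140/3.

46.67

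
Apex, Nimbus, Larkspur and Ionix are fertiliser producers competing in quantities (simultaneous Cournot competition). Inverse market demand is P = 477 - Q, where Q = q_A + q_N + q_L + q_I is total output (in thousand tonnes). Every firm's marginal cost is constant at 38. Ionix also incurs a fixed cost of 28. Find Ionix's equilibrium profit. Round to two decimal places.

7680.84

Each firm earns π_i = (477 - Q)q_i - 38q_i.
First-order condition (treating rivals' output as given): 439 - 2q_i - Σ_{j≠i} q_j = 0.
With identical firms every q_j equals q_i, so Σ_{j≠i} q_j = 3q_i and 439 = 5q_i, giving q_i = 439/5.
Price P = 477 - 1756/5 = 629/5.
Ionix's profit: (629/5 - 38)·(439/5) - 28 = 7680.8400.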